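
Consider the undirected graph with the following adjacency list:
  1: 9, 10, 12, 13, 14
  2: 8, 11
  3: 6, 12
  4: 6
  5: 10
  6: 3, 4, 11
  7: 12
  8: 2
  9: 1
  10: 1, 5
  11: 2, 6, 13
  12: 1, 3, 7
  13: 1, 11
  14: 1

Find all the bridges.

The edges on the cycle 6-3-12-1-13-11-6 are not bridges since each lies on that cycle.
But removing 1-10 disconnects 1 from 10; removing 5-10 disconnects 5 from 10; removing 11-2 disconnects 11 from 2; removing 1-14 disconnects 1 from 14 — these are bridges.
In total 8 edges are bridges.

1-10, 1-14, 1-9, 10-5, 11-2, 12-7, 2-8, 4-6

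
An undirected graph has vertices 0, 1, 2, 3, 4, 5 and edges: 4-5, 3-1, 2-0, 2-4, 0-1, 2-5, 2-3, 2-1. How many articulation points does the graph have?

Removing 2 increases the component count from 1 to 2, so 2 is a cut vertex.
By contrast removing 5 leaves 1 component; it is not a cut vertex. No other vertex is a cut vertex either.

1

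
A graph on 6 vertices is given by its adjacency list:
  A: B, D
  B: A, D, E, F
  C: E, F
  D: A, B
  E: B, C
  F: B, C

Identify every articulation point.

B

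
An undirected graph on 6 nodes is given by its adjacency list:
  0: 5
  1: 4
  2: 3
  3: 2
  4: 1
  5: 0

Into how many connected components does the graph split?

3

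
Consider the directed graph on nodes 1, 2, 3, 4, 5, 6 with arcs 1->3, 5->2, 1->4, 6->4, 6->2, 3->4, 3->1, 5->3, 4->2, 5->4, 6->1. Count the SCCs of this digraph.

{1, 3} are all mutually reachable — one SCC of size 2.
{4} is an SCC by itself.
{6} is an SCC by itself.
{2} is an SCC by itself.
{5} is an SCC by itself.
That gives 5 strongly connected components.

5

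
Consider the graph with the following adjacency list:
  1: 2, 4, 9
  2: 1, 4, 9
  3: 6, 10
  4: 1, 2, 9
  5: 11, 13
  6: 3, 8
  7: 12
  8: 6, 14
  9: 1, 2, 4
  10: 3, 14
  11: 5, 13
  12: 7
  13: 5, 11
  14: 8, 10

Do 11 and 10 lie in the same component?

No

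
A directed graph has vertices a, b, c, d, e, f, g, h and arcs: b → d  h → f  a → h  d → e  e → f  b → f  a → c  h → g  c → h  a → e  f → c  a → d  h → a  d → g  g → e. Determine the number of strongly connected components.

2

{a, c, d, e, f, g, h} are all mutually reachable — one SCC of size 7.
{b} is an SCC by itself.
That gives 2 strongly connected components.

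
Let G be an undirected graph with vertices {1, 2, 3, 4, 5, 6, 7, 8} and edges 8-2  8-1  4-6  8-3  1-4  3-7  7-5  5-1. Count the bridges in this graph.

The edges on the cycle 8-3-7-5-1-8 are not bridges since each lies on that cycle.
But removing 4-6 disconnects 4 from 6; removing 1-4 disconnects 1 from 4; removing 8-2 disconnects 8 from 2 — these are bridges.
That makes 3 bridges.

3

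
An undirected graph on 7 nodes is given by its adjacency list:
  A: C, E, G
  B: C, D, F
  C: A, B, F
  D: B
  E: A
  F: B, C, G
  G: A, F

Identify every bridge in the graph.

A-E, B-D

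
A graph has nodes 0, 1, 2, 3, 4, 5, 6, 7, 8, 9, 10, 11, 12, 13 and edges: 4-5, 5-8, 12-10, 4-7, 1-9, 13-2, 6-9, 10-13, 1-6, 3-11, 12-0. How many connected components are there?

4

Starting from 3 we can reach 3, 11. That is one component of size 2.
Starting from 1 we can reach 1, 6, 9. That is one component of size 3.
Starting from 4 we can reach 4, 5, 7, 8. That is one component of size 4.
Starting from 0 we can reach 0, 2, 10, 12, 13. That is one component of size 5.
Total: 4 components.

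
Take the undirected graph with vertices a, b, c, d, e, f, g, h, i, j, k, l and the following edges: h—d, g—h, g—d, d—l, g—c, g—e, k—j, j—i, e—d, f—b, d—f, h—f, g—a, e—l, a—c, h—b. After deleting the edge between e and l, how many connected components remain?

e and l are still connected via e-d-l, so the component count stays at 2.

2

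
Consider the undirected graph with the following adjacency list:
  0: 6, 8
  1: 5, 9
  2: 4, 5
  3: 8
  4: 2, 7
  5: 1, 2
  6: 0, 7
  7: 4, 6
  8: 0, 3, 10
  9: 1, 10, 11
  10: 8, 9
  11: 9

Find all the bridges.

11-9, 3-8

The edges on the cycle 4-7-6-0-8-10-9-1-5-2-4 are not bridges since each lies on that cycle.
But removing 11-9 disconnects 11 from 9; removing 3-8 disconnects 3 from 8 — these are bridges.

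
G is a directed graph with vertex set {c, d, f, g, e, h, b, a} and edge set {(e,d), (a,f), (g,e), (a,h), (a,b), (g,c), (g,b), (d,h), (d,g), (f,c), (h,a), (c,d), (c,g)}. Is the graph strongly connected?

There is no directed path from b to g, so the graph is not strongly connected.

No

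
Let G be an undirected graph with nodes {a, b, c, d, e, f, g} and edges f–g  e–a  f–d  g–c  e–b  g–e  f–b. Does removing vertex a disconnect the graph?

No

Deleting a leaves 1 component (was 1), so a is not a cut vertex.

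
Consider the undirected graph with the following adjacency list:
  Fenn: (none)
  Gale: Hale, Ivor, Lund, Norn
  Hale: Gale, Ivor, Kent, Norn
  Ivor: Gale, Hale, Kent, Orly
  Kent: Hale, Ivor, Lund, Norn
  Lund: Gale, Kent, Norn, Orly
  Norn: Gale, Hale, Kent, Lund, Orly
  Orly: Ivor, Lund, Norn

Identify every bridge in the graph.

none

The edges on the cycle Hale-Ivor-Orly-Norn-Kent-Hale are not bridges since each lies on that cycle.
Every edge lies on some cycle, so there are no bridges.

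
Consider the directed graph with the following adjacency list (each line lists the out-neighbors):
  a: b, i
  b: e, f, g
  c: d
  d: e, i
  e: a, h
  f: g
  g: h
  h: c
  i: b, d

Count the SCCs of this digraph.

1

{a, b, c, d, e, f, g, h, i} are all mutually reachable — one SCC of size 9.
That gives 1 strongly connected component.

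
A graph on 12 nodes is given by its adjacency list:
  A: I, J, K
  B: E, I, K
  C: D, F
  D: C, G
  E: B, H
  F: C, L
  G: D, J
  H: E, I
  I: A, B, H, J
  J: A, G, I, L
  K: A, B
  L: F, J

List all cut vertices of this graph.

Removing J increases the component count from 1 to 2, so J is a cut vertex.
By contrast removing D leaves 1 component; it is not a cut vertex. No other vertex is a cut vertex either.

J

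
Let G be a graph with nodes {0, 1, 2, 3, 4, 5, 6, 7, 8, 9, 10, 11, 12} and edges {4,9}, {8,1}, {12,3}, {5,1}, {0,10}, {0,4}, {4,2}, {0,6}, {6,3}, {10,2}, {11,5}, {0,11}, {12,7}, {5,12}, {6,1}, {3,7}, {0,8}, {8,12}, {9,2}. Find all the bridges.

The edges on the cycle 0-11-5-1-6-0 are not bridges since each lies on that cycle.
Every edge lies on some cycle, so there are no bridges.

none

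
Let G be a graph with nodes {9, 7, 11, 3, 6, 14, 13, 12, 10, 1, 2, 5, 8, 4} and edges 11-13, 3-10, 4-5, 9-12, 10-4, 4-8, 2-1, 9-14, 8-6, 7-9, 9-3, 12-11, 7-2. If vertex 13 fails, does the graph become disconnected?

Deleting 13 leaves 1 component (was 1), so 13 is not a cut vertex.

No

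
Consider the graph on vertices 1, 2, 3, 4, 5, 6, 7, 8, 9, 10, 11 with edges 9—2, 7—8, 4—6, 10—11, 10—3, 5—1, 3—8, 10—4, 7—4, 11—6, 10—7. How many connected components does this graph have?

Starting from 2 we can reach 2, 9. That is one component of size 2.
Starting from 1 we can reach 1, 5. That is one component of size 2.
Starting from 3 we can reach 3, 4, 6, 7, 8, 10, 11. That is one component of size 7.
Total: 3 components.

3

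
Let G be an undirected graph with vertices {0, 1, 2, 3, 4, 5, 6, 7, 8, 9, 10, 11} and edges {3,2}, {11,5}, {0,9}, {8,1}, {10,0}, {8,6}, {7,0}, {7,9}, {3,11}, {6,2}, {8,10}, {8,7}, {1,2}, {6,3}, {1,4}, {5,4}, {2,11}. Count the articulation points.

Removing 8 increases the component count from 1 to 2, so 8 is a cut vertex.
By contrast removing 2 leaves 1 component; it is not a cut vertex. No other vertex is a cut vertex either.

1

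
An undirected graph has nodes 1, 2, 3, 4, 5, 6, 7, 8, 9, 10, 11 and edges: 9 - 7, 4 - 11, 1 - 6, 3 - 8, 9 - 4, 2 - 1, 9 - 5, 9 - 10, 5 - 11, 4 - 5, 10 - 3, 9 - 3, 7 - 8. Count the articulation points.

Removing 1 increases the component count from 2 to 3, so 1 is a cut vertex.
Removing 9 increases the component count from 2 to 3, so 9 is a cut vertex.
By contrast removing 5 leaves 2 components; it is not a cut vertex. No other vertex is a cut vertex either.

2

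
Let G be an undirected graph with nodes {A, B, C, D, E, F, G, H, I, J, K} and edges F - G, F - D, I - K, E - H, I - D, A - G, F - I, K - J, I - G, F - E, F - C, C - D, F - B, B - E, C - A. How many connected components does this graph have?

1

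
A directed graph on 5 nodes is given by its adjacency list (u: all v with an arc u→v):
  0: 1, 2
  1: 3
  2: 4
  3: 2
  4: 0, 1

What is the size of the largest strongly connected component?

5

{0, 1, 2, 3, 4} are all mutually reachable — one SCC of size 5.
The largest has 5 vertices.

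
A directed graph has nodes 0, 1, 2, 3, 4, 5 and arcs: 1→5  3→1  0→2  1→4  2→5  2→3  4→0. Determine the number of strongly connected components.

{0, 1, 2, 3, 4} are all mutually reachable — one SCC of size 5.
{5} is an SCC by itself.
That gives 2 strongly connected components.

2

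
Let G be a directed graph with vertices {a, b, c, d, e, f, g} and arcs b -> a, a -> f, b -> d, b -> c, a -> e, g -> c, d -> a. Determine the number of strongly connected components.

{d} is an SCC by itself.
{c} is an SCC by itself.
{a} is an SCC by itself.
{g} is an SCC by itself.
{f} is an SCC by itself.
(and 2 more singleton SCCs)
That gives 7 strongly connected components.

7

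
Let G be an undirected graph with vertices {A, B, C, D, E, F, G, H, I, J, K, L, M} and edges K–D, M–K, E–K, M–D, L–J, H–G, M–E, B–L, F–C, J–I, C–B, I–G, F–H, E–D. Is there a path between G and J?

From G we can reach B, C, F, G, H, I, J, L, which includes J.

Yes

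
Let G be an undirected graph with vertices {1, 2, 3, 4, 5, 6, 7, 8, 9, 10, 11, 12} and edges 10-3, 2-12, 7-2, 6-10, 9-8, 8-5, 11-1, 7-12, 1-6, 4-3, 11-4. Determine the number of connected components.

3

Starting from 5 we can reach 5, 8, 9. That is one component of size 3.
Starting from 2 we can reach 2, 7, 12. That is one component of size 3.
Starting from 1 we can reach 1, 3, 4, 6, 10, 11. That is one component of size 6.
Total: 3 components.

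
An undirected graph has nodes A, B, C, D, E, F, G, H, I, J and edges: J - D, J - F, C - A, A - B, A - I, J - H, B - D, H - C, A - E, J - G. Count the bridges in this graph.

4

The edges on the cycle J-H-C-A-B-D-J are not bridges since each lies on that cycle.
But removing J - G disconnects J from G; removing A - I disconnects A from I; removing E - A disconnects E from A; removing J - F disconnects J from F — these are bridges.
That makes 4 bridges.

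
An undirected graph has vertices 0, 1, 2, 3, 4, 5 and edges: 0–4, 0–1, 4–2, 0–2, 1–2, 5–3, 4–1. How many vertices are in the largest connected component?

4

Starting from 3 we can reach 3, 5. That is one component of size 2.
Starting from 0 we can reach 0, 1, 2, 4. That is one component of size 4.
The largest has 4 vertices.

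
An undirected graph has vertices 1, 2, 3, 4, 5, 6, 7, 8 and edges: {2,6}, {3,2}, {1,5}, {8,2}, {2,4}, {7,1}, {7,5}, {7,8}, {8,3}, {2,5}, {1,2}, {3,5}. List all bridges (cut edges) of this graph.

2-4, 2-6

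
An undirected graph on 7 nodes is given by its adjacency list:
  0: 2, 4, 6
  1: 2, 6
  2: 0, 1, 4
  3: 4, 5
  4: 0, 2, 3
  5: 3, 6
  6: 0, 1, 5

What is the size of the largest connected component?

Starting from 0 we can reach 0, 1, 2, 3, 4, 5, 6. That is one component of size 7.
The largest has 7 vertices.

7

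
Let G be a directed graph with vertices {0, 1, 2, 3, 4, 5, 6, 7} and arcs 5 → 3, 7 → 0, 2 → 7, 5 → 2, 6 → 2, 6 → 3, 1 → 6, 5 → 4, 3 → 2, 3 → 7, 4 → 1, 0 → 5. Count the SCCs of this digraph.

1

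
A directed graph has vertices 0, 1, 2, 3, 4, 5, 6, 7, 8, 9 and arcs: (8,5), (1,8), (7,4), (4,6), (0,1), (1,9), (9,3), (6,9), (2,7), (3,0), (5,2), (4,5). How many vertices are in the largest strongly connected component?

10

{0, 1, 2, 3, 4, 5, 6, 7, 8, 9} are all mutually reachable — one SCC of size 10.
The largest has 10 vertices.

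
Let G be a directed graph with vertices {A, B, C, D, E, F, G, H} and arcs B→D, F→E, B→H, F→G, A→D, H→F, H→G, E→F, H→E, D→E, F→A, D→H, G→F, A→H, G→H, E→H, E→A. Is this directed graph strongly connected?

No

There is no directed path from B to C, so the graph is not strongly connected.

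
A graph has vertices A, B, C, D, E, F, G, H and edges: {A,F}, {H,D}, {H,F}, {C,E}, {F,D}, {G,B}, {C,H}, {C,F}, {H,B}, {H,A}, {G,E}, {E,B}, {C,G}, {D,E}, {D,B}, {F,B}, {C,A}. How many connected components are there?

1

Starting from A we can reach A, B, C, D, E, F, G, H. That is one component of size 8.
Total: 1 component.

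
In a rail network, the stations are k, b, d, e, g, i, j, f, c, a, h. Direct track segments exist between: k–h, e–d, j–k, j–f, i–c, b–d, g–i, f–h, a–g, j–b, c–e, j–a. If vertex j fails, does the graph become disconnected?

Deleting j raises the number of components from 1 to 2, so j is a cut vertex.

Yes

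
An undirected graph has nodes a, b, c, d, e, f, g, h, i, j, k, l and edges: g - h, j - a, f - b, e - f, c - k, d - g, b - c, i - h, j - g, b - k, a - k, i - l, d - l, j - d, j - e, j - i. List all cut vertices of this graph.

Removing j increases the component count from 1 to 2, so j is a cut vertex.
By contrast removing f leaves 1 component; it is not a cut vertex. No other vertex is a cut vertex either.

j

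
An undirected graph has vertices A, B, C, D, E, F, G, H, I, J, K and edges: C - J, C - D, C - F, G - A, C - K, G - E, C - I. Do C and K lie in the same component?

Yes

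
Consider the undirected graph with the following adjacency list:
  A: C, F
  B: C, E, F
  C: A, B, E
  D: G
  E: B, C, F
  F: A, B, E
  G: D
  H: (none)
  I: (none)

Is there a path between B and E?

From B we can reach A, B, C, E, F, which includes E.

Yes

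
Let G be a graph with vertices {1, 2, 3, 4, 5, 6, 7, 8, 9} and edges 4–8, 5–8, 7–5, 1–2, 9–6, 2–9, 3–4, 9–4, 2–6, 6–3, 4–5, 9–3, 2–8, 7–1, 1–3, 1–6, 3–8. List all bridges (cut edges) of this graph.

none

The edges on the cycle 7-1-2-9-4-8-5-7 are not bridges since each lies on that cycle.
Every edge lies on some cycle, so there are no bridges.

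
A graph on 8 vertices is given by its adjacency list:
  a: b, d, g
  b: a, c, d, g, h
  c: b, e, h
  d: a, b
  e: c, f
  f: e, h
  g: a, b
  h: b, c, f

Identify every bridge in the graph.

The edges on the cycle b-h-f-e-c-b are not bridges since each lies on that cycle.
Every edge lies on some cycle, so there are no bridges.

none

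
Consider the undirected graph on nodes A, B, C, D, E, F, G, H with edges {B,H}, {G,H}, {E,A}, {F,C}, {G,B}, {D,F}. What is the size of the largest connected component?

Starting from A we can reach A, E. That is one component of size 2.
Starting from B we can reach B, G, H. That is one component of size 3.
Starting from C we can reach C, D, F. That is one component of size 3.
The largest has 3 vertices.

3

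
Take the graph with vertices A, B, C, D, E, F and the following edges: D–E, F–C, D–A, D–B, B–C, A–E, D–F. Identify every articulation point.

D

Removing D increases the component count from 1 to 2, so D is a cut vertex.
By contrast removing E leaves 1 component; it is not a cut vertex. No other vertex is a cut vertex either.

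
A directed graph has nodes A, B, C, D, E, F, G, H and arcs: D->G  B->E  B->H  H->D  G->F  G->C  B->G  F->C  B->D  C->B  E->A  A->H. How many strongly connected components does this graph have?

1

{A, B, C, D, E, F, G, H} are all mutually reachable — one SCC of size 8.
That gives 1 strongly connected component.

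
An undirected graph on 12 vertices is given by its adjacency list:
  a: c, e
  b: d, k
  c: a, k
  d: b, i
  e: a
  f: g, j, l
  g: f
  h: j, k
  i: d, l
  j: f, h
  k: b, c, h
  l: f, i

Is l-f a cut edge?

After removing l-f, the path l-i-d-b-k-h-j-f still connects them, so the edge is not a bridge.

No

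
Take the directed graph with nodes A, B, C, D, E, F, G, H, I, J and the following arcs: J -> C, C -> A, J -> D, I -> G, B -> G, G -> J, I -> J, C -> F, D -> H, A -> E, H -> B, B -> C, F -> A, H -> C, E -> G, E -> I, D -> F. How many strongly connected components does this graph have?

1

{A, B, C, D, E, F, G, H, I, J} are all mutually reachable — one SCC of size 10.
That gives 1 strongly connected component.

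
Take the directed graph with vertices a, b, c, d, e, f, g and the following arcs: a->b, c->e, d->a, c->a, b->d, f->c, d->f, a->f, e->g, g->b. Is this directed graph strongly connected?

Yes

From f we can reach every vertex (a, b, c, d, e, f, g), and every vertex can reach f (a, b, c, d, e, f, g). So the whole graph is one strongly connected component.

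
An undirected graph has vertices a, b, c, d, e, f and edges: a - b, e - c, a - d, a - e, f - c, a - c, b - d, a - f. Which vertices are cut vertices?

a

Removing a increases the component count from 1 to 2, so a is a cut vertex.
By contrast removing e leaves 1 component; it is not a cut vertex. No other vertex is a cut vertex either.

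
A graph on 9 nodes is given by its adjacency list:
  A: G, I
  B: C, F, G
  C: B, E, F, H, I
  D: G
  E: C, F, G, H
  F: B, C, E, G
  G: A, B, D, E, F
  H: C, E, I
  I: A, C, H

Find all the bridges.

The edges on the cycle G-F-C-E-G are not bridges since each lies on that cycle.
But removing G-D disconnects G from D — this is a bridge.

D-G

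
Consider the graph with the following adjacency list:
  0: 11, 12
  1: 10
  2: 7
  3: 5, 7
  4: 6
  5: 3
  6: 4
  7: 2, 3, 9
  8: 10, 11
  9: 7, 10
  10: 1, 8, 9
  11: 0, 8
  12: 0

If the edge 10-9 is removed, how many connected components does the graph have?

3

Before removal there are 2 components.
10-9 is a bridge — removing it separates 10's side from 9's side.
After removal: 3 components.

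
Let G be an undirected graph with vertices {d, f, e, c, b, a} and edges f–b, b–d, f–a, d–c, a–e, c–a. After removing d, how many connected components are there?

With d gone, the remaining components are: {a, b, c, e, f}.
That is 1 component.

1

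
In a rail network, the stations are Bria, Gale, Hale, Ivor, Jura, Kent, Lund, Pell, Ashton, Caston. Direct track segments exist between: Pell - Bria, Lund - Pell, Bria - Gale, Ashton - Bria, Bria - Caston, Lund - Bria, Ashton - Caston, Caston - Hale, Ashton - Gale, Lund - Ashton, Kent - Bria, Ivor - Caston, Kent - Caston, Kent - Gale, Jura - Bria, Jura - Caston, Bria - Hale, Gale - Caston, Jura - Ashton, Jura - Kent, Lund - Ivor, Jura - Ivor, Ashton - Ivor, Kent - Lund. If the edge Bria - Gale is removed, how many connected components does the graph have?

1

Bria and Gale are still connected via Bria-Kent-Gale, so the component count stays at 1.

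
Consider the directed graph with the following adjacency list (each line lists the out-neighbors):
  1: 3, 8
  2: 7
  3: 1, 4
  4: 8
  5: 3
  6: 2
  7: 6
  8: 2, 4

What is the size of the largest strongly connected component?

{2, 6, 7} are all mutually reachable — one SCC of size 3.
{1, 3} are all mutually reachable — one SCC of size 2.
{4, 8} are all mutually reachable — one SCC of size 2.
{5} is an SCC by itself.
The largest has 3 vertices.

3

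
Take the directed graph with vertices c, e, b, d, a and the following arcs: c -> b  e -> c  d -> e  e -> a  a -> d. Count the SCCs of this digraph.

3

{a, d, e} are all mutually reachable — one SCC of size 3.
{b} is an SCC by itself.
{c} is an SCC by itself.
That gives 3 strongly connected components.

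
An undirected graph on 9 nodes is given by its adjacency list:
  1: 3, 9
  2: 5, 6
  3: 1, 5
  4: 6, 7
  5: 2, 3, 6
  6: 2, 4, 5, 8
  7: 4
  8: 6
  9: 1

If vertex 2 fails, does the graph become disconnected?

No

Deleting 2 leaves 1 component (was 1) (its neighbors 5, 6 remain connected to each other), so 2 is not a cut vertex.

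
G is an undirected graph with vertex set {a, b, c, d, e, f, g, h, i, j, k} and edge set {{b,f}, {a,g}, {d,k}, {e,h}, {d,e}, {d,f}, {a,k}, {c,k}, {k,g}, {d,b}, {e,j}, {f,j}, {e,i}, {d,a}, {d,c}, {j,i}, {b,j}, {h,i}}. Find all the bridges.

none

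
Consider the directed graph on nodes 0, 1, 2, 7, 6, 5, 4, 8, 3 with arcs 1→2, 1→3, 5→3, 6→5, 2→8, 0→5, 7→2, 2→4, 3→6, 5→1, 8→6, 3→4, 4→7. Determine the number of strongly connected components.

2

{1, 2, 3, 4, 5, 6, 7, 8} are all mutually reachable — one SCC of size 8.
{0} is an SCC by itself.
That gives 2 strongly connected components.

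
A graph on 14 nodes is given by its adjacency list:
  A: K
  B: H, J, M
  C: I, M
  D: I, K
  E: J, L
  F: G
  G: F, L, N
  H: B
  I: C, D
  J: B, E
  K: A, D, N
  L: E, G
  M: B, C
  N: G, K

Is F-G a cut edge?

Removing F-G leaves no path between F and G: the component count goes from 1 to 2. So it is a bridge.

Yes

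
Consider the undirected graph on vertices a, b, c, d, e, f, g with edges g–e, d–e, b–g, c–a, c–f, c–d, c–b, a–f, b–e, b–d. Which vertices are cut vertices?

Removing c increases the component count from 1 to 2, so c is a cut vertex.
By contrast removing d leaves 1 component; it is not a cut vertex. No other vertex is a cut vertex either.

c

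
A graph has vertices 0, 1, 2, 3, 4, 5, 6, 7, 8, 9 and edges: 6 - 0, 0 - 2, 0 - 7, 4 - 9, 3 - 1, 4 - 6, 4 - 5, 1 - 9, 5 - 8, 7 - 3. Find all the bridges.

0-2, 4-5, 5-8

The edges on the cycle 4-6-0-7-3-1-9-4 are not bridges since each lies on that cycle.
But removing 4 - 5 disconnects 4 from 5; removing 2 - 0 disconnects 2 from 0; removing 8 - 5 disconnects 8 from 5 — these are bridges.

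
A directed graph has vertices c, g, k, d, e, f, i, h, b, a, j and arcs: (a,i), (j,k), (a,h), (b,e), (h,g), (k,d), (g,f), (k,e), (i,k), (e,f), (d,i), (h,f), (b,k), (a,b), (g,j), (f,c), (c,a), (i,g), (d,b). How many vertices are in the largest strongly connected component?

11

{a, b, c, d, e, f, g, h, i, j, k} are all mutually reachable — one SCC of size 11.
The largest has 11 vertices.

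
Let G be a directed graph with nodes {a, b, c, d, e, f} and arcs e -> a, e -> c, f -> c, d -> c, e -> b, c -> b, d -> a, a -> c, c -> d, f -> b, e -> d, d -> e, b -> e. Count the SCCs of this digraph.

2

{a, b, c, d, e} are all mutually reachable — one SCC of size 5.
{f} is an SCC by itself.
That gives 2 strongly connected components.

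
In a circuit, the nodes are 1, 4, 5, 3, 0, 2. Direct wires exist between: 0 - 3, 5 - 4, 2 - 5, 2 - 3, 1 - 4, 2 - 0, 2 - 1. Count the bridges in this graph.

0

The edges on the cycle 2-0-3-2 are not bridges since each lies on that cycle.
Every edge lies on some cycle, so there are no bridges.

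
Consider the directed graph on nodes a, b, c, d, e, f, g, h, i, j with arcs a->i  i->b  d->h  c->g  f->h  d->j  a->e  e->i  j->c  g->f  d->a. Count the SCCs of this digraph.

{a} is an SCC by itself.
{i} is an SCC by itself.
{h} is an SCC by itself.
{j} is an SCC by itself.
{e} is an SCC by itself.
(and 5 more singleton SCCs)
That gives 10 strongly connected components.

10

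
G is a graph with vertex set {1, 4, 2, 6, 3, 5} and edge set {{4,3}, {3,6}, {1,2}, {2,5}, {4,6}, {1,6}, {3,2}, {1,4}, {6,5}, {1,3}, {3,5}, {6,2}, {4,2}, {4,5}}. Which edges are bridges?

none

The edges on the cycle 1-4-5-2-3-1 are not bridges since each lies on that cycle.
Every edge lies on some cycle, so there are no bridges.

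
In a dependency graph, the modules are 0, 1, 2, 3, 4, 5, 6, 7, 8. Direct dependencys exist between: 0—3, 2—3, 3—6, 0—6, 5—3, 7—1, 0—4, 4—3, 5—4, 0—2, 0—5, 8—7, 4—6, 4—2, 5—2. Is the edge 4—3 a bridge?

No

After removing 4—3, the path 4-0-3 still connects them, so the edge is not a bridge.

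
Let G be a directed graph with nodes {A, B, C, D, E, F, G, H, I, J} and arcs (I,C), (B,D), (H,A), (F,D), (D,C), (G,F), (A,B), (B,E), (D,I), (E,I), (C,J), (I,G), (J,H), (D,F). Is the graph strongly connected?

Yes

From F we can reach every vertex (A, B, C, D, E, F, G, H, I, J), and every vertex can reach F (A, B, C, D, E, F, G, H, I, J). So the whole graph is one strongly connected component.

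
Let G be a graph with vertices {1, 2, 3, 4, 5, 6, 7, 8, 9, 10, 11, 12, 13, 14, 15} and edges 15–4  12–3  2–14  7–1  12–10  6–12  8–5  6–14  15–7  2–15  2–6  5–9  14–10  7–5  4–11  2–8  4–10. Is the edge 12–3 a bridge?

Yes

Removing 12–3 leaves no path between 12 and 3: the component count goes from 2 to 3. So it is a bridge.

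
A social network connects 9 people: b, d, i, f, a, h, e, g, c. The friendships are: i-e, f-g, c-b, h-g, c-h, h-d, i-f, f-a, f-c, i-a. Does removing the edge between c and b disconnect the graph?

Removing c-b leaves no path between c and b: the component count goes from 1 to 2. So it is a bridge.

Yes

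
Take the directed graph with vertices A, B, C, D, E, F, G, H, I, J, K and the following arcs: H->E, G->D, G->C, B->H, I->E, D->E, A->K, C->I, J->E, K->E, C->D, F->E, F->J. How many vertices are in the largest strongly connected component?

1

{B} is an SCC by itself.
{J} is an SCC by itself.
{D} is an SCC by itself.
{E} is an SCC by itself.
{C} is an SCC by itself.
(and 6 more singleton SCCs)
The largest has 1 vertex.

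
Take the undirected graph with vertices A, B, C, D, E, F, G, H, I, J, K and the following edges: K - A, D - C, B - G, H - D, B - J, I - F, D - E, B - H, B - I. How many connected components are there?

2

Starting from A we can reach A, K. That is one component of size 2.
Starting from B we can reach B, C, D, E, F, G, H, I, J. That is one component of size 9.
Total: 2 components.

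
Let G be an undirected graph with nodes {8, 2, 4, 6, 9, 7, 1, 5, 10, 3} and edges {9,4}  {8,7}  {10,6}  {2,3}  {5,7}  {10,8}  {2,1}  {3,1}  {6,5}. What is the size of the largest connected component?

Starting from 4 we can reach 4, 9. That is one component of size 2.
Starting from 1 we can reach 1, 2, 3. That is one component of size 3.
Starting from 5 we can reach 5, 6, 7, 8, 10. That is one component of size 5.
The largest has 5 vertices.

5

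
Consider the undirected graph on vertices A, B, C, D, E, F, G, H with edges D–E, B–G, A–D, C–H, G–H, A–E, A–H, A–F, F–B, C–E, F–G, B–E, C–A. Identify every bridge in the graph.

none

The edges on the cycle F-B-G-F are not bridges since each lies on that cycle.
Every edge lies on some cycle, so there are no bridges.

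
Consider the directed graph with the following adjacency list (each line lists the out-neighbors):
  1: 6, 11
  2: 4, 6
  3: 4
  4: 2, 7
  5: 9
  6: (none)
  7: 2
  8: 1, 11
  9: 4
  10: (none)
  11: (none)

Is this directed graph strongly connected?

No

There is no directed path from 9 to 8, so the graph is not strongly connected.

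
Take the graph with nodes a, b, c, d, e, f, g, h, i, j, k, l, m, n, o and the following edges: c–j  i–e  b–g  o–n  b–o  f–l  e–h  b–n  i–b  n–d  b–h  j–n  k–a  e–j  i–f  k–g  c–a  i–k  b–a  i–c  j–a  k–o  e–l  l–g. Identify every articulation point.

n

Removing n increases the component count from 2 to 3, so n is a cut vertex.
By contrast removing a leaves 2 components; it is not a cut vertex. No other vertex is a cut vertex either.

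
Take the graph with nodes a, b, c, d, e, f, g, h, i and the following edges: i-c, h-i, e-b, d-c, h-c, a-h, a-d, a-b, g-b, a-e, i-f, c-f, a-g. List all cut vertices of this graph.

a

Removing a increases the component count from 1 to 2, so a is a cut vertex.
By contrast removing h leaves 1 component; it is not a cut vertex. No other vertex is a cut vertex either.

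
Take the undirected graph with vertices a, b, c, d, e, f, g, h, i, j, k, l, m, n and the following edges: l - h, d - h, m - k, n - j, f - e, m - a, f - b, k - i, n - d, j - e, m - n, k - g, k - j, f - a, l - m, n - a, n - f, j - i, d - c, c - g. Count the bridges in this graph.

1

The edges on the cycle m-n-d-c-g-k-m are not bridges since each lies on that cycle.
But removing b - f disconnects b from f — this is a bridge.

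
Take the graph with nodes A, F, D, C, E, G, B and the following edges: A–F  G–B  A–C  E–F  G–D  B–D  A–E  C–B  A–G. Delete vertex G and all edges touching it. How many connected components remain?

1

With G gone, the remaining components are: {A, B, C, D, E, F}.
That is 1 component.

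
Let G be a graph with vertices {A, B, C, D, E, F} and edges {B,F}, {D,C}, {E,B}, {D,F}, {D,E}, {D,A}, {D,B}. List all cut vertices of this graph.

Removing D increases the component count from 1 to 3, so D is a cut vertex.
By contrast removing C leaves 1 component; it is not a cut vertex. No other vertex is a cut vertex either.

D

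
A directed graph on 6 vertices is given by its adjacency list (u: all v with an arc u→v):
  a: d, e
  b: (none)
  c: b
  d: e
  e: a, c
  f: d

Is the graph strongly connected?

No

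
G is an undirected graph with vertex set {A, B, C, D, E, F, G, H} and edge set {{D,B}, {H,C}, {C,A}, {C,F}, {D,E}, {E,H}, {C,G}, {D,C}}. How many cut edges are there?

The edges on the cycle D-E-H-C-D are not bridges since each lies on that cycle.
But removing C - A disconnects C from A; removing C - F disconnects C from F; removing C - G disconnects C from G; removing D - B disconnects D from B — these are bridges.
That makes 4 bridges.

4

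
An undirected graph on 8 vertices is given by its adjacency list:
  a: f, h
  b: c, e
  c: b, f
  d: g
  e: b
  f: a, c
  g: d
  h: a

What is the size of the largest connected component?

6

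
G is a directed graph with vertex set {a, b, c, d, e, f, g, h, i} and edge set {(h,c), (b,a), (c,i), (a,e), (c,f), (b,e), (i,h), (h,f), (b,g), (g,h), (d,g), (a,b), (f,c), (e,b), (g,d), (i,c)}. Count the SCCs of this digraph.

{c, f, h, i} are all mutually reachable — one SCC of size 4.
{a, b, e} are all mutually reachable — one SCC of size 3.
{d, g} are all mutually reachable — one SCC of size 2.
That gives 3 strongly connected components.

3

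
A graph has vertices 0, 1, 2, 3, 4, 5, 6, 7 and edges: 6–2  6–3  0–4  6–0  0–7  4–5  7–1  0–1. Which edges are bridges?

0-4, 0-6, 2-6, 3-6, 4-5

The edges on the cycle 0-7-1-0 are not bridges since each lies on that cycle.
But removing 4–5 disconnects 4 from 5; removing 2–6 disconnects 2 from 6; removing 6–0 disconnects 6 from 0; removing 6–3 disconnects 6 from 3 — these are bridges.
In total 5 edges are bridges.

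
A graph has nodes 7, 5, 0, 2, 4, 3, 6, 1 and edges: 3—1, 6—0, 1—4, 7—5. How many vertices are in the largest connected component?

3

2 is isolated — a component by itself.
Starting from 0 we can reach 0, 6. That is one component of size 2.
Starting from 5 we can reach 5, 7. That is one component of size 2.
Starting from 1 we can reach 1, 3, 4. That is one component of size 3.
The largest has 3 vertices.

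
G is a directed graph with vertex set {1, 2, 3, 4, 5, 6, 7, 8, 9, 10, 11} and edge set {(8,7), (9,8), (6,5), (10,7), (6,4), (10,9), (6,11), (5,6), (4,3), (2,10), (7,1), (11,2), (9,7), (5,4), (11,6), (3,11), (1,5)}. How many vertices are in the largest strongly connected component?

11

{1, 2, 3, 4, 5, 6, 7, 8, 9, 10, 11} are all mutually reachable — one SCC of size 11.
The largest has 11 vertices.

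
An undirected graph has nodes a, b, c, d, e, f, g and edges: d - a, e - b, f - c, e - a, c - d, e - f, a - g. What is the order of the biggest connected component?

7

Starting from a we can reach a, b, c, d, e, f, g. That is one component of size 7.
The largest has 7 vertices.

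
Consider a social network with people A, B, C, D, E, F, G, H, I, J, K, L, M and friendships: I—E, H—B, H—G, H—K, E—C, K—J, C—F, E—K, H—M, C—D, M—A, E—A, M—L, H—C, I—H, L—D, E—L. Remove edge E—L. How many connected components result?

E and L are still connected via E-A-M-L, so the component count stays at 1.

1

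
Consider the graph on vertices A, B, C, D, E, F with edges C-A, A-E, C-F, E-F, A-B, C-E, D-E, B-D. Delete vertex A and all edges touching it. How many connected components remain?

1

With A gone, the remaining components are: {B, C, D, E, F}.
That is 1 component.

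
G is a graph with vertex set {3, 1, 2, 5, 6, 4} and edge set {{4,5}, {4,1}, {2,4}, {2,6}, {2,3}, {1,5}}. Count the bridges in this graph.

3

The edges on the cycle 4-1-5-4 are not bridges since each lies on that cycle.
But removing 4–2 disconnects 4 from 2; removing 2–6 disconnects 2 from 6; removing 3–2 disconnects 3 from 2 — these are bridges.
That makes 3 bridges.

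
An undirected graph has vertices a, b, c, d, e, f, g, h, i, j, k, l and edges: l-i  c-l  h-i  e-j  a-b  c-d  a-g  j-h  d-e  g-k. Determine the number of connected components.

f is isolated — a component by itself.
Starting from a we can reach a, b, g, k. That is one component of size 4.
Starting from c we can reach c, d, e, h, i, j, l. That is one component of size 7.
Total: 3 components.

3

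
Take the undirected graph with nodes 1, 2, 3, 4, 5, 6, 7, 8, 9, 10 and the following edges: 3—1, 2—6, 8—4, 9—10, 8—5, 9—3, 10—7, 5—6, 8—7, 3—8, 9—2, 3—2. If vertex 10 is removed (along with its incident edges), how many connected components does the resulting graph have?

1

With 10 gone, the remaining components are: {1, 2, 3, 4, 5, 6, 7, 8, 9}.
That is 1 component.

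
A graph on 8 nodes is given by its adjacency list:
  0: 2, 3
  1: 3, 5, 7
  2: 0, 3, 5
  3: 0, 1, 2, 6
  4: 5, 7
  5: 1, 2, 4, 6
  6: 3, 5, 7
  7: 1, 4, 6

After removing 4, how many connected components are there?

1

With 4 gone, the remaining components are: {0, 1, 2, 3, 5, 6, 7}.
That is 1 component.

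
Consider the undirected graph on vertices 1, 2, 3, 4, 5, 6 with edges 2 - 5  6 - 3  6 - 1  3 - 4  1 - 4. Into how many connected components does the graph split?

2

Starting from 2 we can reach 2, 5. That is one component of size 2.
Starting from 1 we can reach 1, 3, 4, 6. That is one component of size 4.
Total: 2 components.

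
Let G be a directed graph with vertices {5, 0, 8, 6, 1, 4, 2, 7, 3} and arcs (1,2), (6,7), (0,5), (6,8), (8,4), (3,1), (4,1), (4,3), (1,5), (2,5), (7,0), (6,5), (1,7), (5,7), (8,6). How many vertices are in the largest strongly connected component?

3

{0, 5, 7} are all mutually reachable — one SCC of size 3.
{6, 8} are all mutually reachable — one SCC of size 2.
{1} is an SCC by itself.
{2} is an SCC by itself.
{4} is an SCC by itself.
(and 1 more singleton SCC)
The largest has 3 vertices.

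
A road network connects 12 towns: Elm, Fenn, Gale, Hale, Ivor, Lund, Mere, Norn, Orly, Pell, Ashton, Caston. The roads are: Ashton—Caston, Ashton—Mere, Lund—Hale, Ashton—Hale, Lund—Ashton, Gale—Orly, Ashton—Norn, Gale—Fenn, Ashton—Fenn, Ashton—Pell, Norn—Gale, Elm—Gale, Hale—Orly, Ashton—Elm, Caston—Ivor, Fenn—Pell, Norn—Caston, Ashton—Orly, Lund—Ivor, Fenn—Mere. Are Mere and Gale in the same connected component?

Yes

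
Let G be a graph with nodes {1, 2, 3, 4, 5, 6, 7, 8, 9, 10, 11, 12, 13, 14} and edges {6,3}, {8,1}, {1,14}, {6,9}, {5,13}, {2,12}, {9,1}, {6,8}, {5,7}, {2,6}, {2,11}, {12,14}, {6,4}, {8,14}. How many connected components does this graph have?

10 is isolated — a component by itself.
Starting from 5 we can reach 5, 7, 13. That is one component of size 3.
Starting from 1 we can reach 1, 2, 3, 4, 6, 8, 9, 11, 12, 14. That is one component of size 10.
Total: 3 components.

3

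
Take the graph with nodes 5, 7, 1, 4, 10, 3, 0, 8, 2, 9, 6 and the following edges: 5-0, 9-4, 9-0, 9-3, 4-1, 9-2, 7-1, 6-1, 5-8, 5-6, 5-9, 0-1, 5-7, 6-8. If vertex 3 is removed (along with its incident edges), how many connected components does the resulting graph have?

2

With 3 gone, the remaining components are: {10}; {0, 1, 2, 4, 5, 6, 7, 8, 9}.
That is 2 components.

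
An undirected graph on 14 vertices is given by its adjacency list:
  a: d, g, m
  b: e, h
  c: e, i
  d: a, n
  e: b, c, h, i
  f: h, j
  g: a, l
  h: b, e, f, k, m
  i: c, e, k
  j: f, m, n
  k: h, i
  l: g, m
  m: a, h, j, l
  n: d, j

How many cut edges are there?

The edges on the cycle h-b-e-h are not bridges since each lies on that cycle.
Every edge lies on some cycle, so there are no bridges.

0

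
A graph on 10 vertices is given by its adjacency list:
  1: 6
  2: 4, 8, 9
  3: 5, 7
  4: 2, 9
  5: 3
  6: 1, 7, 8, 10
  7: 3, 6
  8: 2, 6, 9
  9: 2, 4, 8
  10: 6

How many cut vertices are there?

4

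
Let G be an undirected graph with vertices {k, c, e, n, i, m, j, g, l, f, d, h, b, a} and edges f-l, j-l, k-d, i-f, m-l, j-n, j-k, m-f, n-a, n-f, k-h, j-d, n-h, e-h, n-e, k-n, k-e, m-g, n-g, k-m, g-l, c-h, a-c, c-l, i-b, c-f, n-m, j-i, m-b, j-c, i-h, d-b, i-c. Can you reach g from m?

Yes

From m we can reach a, b, c, d, e, f, g, h, i, j, k, l, m, n, which includes g.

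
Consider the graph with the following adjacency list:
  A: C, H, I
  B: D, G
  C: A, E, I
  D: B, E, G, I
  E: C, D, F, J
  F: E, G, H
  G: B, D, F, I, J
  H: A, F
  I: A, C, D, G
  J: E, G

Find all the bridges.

none

The edges on the cycle B-G-F-H-A-I-D-B are not bridges since each lies on that cycle.
Every edge lies on some cycle, so there are no bridges.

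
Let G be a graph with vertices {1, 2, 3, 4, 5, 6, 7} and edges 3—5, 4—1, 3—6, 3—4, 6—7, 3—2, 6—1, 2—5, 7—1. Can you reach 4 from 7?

From 7 we can reach 1, 2, 3, 4, 5, 6, 7, which includes 4.

Yes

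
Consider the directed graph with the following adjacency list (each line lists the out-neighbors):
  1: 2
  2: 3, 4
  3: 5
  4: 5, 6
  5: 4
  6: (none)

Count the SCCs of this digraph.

5

{4, 5} are all mutually reachable — one SCC of size 2.
{6} is an SCC by itself.
{2} is an SCC by itself.
{3} is an SCC by itself.
{1} is an SCC by itself.
That gives 5 strongly connected components.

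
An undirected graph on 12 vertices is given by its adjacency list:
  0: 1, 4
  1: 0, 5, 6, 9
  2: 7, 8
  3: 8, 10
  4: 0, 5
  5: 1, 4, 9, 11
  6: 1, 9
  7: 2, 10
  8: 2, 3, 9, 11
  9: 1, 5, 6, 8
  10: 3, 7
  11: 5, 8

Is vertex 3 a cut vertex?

No

Deleting 3 leaves 1 component (was 1) (its neighbors 8, 10 remain connected to each other), so 3 is not a cut vertex.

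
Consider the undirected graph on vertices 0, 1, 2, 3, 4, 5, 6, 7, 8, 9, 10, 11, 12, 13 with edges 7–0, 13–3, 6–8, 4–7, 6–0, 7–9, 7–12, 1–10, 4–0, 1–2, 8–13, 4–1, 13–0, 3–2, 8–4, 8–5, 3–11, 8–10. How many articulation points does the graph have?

3

Removing 3 increases the component count from 1 to 2, so 3 is a cut vertex.
Removing 7 increases the component count from 1 to 3, so 7 is a cut vertex.
Removing 8 increases the component count from 1 to 2, so 8 is a cut vertex.
By contrast removing 2 leaves 1 component; it is not a cut vertex. No other vertex is a cut vertex either.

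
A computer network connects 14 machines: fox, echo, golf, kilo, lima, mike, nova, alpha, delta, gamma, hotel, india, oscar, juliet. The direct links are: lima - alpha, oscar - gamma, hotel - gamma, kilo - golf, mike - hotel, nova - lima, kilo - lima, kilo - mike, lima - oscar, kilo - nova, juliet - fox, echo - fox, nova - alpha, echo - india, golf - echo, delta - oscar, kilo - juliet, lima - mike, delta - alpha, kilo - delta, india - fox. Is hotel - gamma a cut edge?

No

After removing hotel - gamma, the path hotel-mike-lima-oscar-gamma still connects them, so the edge is not a bridge.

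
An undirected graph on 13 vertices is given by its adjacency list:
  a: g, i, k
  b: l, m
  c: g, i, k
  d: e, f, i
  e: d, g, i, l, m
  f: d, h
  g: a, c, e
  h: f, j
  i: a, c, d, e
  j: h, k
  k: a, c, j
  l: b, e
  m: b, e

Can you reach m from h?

From h we can reach a, b, c, d, e, f, g, h, i, j, k, l, m, which includes m.

Yes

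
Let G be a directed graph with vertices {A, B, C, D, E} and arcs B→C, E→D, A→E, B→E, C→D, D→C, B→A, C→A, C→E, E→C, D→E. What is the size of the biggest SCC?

{A, C, D, E} are all mutually reachable — one SCC of size 4.
{B} is an SCC by itself.
The largest has 4 vertices.

4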